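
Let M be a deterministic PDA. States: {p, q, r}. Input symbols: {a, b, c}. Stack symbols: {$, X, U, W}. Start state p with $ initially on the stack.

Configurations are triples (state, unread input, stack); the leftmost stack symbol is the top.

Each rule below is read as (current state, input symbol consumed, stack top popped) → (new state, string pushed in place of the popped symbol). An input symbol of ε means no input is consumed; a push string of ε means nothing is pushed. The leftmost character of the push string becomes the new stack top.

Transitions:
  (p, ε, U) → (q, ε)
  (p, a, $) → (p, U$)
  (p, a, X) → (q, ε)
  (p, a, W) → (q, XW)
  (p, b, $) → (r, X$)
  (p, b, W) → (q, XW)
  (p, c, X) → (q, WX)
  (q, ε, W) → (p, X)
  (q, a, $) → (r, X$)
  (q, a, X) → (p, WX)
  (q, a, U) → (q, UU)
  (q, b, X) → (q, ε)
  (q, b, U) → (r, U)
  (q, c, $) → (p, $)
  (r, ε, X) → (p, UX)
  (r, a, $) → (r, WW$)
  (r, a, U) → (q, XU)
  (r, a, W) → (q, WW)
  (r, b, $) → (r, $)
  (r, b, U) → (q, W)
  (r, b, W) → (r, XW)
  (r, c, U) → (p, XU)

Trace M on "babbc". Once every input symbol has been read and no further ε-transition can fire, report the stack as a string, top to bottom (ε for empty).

(p, babbc, $) ⊢ (r, abbc, X$) ⊢ (p, abbc, UX$) ⊢ (q, abbc, X$) ⊢ (p, bbc, WX$) ⊢ (q, bc, XWX$) ⊢ (q, c, WX$) ⊢ (p, c, XX$) ⊢ (q, ε, WXX$) ⊢ (p, ε, XXX$)
All input consumed in state p with stack XXX$.

XXX$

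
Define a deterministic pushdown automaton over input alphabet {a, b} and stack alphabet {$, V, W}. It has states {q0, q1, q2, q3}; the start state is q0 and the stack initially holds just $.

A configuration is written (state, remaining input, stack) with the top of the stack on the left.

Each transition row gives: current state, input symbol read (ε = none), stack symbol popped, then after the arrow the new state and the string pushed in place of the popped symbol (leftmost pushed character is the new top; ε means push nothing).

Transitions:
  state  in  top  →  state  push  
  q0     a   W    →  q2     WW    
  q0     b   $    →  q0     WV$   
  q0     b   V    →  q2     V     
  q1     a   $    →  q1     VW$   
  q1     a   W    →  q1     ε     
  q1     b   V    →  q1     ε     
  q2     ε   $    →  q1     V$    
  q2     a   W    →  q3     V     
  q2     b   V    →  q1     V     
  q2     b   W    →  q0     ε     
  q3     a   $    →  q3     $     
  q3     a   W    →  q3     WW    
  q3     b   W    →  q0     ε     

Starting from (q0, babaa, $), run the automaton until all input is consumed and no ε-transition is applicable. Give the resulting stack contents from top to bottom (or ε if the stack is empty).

VWV$

(q0, babaa, $)
  read b, top $: go to q0, push WV$ → (q0, abaa, WV$)
  read a, top W: go to q2, push WW → (q2, baa, WWV$)
  read b, top W: go to q0, push ε → (q0, aa, WV$)
  read a, top W: go to q2, push WW → (q2, a, WWV$)
  read a, top W: go to q3, push V → (q3, ε, VWV$)
All input consumed in state q3 with stack VWV$.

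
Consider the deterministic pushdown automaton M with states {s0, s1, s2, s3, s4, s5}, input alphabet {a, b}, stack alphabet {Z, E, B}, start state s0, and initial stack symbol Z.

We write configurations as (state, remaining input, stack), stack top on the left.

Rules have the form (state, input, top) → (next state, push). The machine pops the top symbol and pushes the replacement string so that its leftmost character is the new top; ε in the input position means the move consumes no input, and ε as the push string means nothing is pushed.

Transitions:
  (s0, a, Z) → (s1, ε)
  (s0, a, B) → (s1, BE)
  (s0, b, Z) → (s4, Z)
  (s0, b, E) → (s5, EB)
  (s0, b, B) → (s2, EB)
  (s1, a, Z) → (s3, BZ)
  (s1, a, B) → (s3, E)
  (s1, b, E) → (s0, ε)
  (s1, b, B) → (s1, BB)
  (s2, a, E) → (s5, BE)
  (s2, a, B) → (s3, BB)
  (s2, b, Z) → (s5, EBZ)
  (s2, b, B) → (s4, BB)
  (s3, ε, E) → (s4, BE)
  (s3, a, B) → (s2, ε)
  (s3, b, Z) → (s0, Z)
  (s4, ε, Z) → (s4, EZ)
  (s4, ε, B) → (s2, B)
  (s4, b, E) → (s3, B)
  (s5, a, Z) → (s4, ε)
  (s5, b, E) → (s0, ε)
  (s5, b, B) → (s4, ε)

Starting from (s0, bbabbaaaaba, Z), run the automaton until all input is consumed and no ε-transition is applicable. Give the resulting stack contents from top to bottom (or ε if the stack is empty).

BBBEEZ

(s0, bbabbaaaaba, Z) ⊢ (s4, babbaaaaba, Z) ⊢ (s4, babbaaaaba, EZ) ⊢ (s3, abbaaaaba, BZ) ⊢ (s2, bbaaaaba, Z) ⊢ (s5, baaaaba, EBZ) ⊢ (s0, aaaaba, BZ) ⊢ (s1, aaaba, BEZ) ⊢ (s3, aaba, EEZ) ⊢ (s4, aaba, BEEZ) ⊢ (s2, aaba, BEEZ) ⊢ (s3, aba, BBEEZ) ⊢ (s2, ba, BEEZ) ⊢ (s4, a, BBEEZ) ⊢ (s2, a, BBEEZ) ⊢ (s3, ε, BBBEEZ)
All input consumed in state s3 with stack BBBEEZ.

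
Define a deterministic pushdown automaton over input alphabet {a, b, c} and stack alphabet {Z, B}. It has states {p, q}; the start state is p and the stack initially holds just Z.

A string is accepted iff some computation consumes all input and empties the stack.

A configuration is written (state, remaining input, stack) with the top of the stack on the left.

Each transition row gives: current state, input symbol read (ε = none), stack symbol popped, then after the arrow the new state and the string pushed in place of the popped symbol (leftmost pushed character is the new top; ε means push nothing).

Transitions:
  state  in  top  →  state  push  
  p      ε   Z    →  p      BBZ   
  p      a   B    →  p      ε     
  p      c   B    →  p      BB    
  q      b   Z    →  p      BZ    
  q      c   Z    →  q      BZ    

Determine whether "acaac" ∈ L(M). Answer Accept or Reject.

(p, acaac, Z)
  ε-move, top Z: go to p, push BBZ → (p, acaac, BBZ)
  read a, top B: go to p, push ε → (p, caac, BZ)
  read c, top B: go to p, push BB → (p, aac, BBZ)
  read a, top B: go to p, push ε → (p, ac, BZ)
  read a, top B: go to p, push ε → (p, c, Z)
  ε-move, top Z: go to p, push BBZ → (p, c, BBZ)
  read c, top B: go to p, push BB → (p, ε, BBBZ)
All input consumed; stack is BBBZ, not empty, and no further ε-move applies.

Reject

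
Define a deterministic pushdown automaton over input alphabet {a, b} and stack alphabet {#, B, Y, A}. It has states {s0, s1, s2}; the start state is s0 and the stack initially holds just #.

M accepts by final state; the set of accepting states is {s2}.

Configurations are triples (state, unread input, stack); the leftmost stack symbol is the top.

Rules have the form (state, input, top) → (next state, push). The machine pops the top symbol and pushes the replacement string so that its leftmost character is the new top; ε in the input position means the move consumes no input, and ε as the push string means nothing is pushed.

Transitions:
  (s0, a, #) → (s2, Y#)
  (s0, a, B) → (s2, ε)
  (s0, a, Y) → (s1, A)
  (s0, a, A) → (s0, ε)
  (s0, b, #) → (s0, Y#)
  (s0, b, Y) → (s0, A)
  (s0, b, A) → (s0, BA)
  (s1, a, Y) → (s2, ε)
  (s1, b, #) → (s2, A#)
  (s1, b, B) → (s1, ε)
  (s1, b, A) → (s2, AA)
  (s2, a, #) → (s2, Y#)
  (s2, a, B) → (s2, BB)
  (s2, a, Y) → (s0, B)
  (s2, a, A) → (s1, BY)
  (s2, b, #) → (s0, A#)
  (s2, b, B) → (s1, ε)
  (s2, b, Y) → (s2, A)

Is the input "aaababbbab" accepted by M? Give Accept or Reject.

Reject

(s0, aaababbbab, #)
  read a, top #: go to s2, push Y# → (s2, aababbbab, Y#)
  read a, top Y: go to s0, push B → (s0, ababbbab, B#)
  read a, top B: go to s2, push ε → (s2, babbbab, #)
  read b, top #: go to s0, push A# → (s0, abbbab, A#)
  read a, top A: go to s0, push ε → (s0, bbbab, #)
  read b, top #: go to s0, push Y# → (s0, bbab, Y#)
  read b, top Y: go to s0, push A → (s0, bab, A#)
  read b, top A: go to s0, push BA → (s0, ab, BA#)
  read a, top B: go to s2, push ε → (s2, b, A#)
No transition applies at (s2, b, A#); input not fully consumed.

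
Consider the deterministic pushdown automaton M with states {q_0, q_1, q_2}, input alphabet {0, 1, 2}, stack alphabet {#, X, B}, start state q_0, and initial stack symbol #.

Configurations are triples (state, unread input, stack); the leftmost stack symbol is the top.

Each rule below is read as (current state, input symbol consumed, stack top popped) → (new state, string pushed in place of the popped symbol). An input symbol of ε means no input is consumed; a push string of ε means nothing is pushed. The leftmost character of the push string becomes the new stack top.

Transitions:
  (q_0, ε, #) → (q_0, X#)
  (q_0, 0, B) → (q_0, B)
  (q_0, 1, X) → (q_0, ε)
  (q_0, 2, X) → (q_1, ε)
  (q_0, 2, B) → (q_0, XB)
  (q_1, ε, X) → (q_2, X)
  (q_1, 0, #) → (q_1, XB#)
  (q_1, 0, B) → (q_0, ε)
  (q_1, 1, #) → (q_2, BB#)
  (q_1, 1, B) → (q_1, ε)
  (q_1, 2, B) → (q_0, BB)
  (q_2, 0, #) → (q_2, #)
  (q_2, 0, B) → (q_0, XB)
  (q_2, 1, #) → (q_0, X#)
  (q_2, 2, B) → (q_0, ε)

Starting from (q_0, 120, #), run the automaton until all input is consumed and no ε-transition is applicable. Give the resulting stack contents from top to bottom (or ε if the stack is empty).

XB#

(q_0, 120, #)
  ε-move, top #: go to q_0, push X# → (q_0, 120, X#)
  read 1, top X: go to q_0, push ε → (q_0, 20, #)
  ε-move, top #: go to q_0, push X# → (q_0, 20, X#)
  read 2, top X: go to q_1, push ε → (q_1, 0, #)
  read 0, top #: go to q_1, push XB# → (q_1, ε, XB#)
  ε-move, top X: go to q_2, push X → (q_2, ε, XB#)
All input consumed in state q_2 with stack XB#.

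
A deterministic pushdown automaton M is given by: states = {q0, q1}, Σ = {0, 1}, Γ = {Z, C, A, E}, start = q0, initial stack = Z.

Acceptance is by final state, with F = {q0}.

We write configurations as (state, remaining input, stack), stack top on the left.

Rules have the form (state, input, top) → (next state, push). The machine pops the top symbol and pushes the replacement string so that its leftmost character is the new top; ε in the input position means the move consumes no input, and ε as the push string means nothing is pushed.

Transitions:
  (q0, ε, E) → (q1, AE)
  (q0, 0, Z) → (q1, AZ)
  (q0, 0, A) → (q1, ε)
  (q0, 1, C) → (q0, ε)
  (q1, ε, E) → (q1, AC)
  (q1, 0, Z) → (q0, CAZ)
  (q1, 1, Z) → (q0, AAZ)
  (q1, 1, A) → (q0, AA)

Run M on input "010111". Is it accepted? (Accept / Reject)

Reject

(q0, 010111, Z) ⊢ (q1, 10111, AZ) ⊢ (q0, 0111, AAZ) ⊢ (q1, 111, AZ) ⊢ (q0, 11, AAZ)
No transition applies at (q0, 11, AAZ); input not fully consumed.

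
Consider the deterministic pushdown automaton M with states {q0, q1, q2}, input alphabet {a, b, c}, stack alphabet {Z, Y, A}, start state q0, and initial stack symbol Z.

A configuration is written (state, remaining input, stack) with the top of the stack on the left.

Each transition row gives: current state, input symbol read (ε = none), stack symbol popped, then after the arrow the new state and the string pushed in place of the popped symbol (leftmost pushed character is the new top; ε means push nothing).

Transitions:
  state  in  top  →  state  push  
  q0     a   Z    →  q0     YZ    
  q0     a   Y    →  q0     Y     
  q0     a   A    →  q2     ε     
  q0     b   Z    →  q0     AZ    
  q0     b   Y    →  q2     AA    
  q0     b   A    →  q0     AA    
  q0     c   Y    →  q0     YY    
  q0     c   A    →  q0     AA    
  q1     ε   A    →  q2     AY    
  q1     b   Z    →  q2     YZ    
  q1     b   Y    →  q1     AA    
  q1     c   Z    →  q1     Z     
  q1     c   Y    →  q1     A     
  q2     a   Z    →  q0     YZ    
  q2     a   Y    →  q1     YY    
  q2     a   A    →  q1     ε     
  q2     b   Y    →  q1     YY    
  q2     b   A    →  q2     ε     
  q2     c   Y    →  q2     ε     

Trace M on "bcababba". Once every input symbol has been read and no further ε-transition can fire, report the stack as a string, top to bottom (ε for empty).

(q0, bcababba, Z)
  read b, top Z: go to q0, push AZ → (q0, cababba, AZ)
  read c, top A: go to q0, push AA → (q0, ababba, AAZ)
  read a, top A: go to q2, push ε → (q2, babba, AZ)
  read b, top A: go to q2, push ε → (q2, abba, Z)
  read a, top Z: go to q0, push YZ → (q0, bba, YZ)
  read b, top Y: go to q2, push AA → (q2, ba, AAZ)
  read b, top A: go to q2, push ε → (q2, a, AZ)
  read a, top A: go to q1, push ε → (q1, ε, Z)
All input consumed in state q1 with stack Z.

Z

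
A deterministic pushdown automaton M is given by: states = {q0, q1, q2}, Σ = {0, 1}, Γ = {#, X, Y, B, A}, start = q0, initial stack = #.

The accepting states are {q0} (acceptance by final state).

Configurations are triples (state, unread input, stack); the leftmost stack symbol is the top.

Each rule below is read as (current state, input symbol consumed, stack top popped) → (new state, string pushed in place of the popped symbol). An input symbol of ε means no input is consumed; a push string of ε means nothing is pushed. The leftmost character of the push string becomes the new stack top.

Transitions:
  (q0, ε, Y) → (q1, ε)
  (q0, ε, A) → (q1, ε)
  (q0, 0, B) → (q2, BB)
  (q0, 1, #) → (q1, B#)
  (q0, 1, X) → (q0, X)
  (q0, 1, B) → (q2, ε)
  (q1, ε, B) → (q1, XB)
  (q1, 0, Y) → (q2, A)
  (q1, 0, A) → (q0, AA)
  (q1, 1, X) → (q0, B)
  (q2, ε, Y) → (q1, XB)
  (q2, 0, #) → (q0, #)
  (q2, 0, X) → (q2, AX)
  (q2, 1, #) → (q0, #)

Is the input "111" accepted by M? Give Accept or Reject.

Reject

(q0, 111, #)
  read 1, top #: go to q1, push B# → (q1, 11, B#)
  ε-move, top B: go to q1, push XB → (q1, 11, XB#)
  read 1, top X: go to q0, push B → (q0, 1, BB#)
  read 1, top B: go to q2, push ε → (q2, ε, B#)
All input consumed; state q2 ∉ F and no further ε-move applies.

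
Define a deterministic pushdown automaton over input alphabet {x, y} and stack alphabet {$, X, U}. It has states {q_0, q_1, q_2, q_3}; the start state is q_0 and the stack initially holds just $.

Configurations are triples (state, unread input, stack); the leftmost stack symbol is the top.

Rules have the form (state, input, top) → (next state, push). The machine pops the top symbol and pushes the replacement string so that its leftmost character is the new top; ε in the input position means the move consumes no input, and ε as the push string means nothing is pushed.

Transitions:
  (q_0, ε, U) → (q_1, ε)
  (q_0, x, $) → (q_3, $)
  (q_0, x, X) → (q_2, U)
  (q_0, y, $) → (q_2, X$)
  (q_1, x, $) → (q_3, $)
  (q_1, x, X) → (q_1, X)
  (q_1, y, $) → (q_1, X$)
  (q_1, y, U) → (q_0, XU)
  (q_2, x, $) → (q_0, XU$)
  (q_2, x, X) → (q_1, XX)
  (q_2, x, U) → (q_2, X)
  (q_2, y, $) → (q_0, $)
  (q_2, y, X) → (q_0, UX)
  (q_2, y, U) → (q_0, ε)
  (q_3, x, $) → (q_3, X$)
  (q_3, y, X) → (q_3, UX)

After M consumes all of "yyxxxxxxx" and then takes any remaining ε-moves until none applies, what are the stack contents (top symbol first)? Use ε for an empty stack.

X$

(q_0, yyxxxxxxx, $) ⊢ (q_2, yxxxxxxx, X$) ⊢ (q_0, xxxxxxx, UX$) ⊢ (q_1, xxxxxxx, X$) ⊢ (q_1, xxxxxx, X$) ⊢ (q_1, xxxxx, X$) ⊢ (q_1, xxxx, X$) ⊢ (q_1, xxx, X$) ⊢ (q_1, xx, X$) ⊢ (q_1, x, X$) ⊢ (q_1, ε, X$)
All input consumed in state q_1 with stack X$.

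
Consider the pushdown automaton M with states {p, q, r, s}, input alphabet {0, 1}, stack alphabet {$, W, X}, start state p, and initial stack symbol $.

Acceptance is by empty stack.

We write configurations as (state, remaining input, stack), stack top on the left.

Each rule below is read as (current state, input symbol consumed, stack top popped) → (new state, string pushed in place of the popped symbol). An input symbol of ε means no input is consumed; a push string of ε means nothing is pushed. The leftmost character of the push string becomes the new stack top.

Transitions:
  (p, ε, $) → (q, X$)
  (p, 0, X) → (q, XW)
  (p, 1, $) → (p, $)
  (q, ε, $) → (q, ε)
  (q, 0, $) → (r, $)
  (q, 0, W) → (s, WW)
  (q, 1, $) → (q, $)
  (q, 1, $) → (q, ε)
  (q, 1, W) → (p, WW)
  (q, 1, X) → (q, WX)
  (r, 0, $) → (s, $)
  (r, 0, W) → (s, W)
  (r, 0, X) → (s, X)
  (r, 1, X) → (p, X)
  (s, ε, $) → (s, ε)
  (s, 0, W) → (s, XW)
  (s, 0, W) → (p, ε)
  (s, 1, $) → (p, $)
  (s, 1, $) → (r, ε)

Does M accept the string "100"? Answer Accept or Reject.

No computation consumes all input and empties the stack.

Reject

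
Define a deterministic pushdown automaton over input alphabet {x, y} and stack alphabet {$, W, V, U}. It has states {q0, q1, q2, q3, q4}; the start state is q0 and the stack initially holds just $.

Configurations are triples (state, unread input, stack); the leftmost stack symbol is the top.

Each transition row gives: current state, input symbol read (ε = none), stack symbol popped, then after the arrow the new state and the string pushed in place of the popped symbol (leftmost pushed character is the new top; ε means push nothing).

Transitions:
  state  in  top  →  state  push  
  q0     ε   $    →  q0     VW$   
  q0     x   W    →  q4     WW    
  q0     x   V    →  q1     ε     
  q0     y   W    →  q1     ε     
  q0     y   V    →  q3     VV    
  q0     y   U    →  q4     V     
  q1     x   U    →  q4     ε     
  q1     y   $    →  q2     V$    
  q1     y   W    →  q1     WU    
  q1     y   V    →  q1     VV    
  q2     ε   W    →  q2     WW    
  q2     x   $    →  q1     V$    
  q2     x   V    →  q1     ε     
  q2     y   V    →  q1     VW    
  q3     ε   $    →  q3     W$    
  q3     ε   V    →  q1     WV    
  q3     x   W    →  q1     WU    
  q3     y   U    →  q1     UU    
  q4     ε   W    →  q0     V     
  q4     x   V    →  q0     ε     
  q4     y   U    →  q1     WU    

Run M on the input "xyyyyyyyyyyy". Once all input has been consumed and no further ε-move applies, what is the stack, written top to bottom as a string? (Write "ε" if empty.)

(q0, xyyyyyyyyyyy, $)
  ε-move, top $: go to q0, push VW$ → (q0, xyyyyyyyyyyy, VW$)
  read x, top V: go to q1, push ε → (q1, yyyyyyyyyyy, W$)
  read y, top W: go to q1, push WU → (q1, yyyyyyyyyy, WU$)
  read y, top W: go to q1, push WU → (q1, yyyyyyyyy, WUU$)
  read y, top W: go to q1, push WU → (q1, yyyyyyyy, WUUU$)
  read y, top W: go to q1, push WU → (q1, yyyyyyy, WUUUU$)
  read y, top W: go to q1, push WU → (q1, yyyyyy, WUUUUU$)
  read y, top W: go to q1, push WU → (q1, yyyyy, WUUUUUU$)
  read y, top W: go to q1, push WU → (q1, yyyy, WUUUUUUU$)
  read y, top W: go to q1, push WU → (q1, yyy, WUUUUUUUU$)
  read y, top W: go to q1, push WU → (q1, yy, WUUUUUUUUU$)
  read y, top W: go to q1, push WU → (q1, y, WUUUUUUUUUU$)
  read y, top W: go to q1, push WU → (q1, ε, WUUUUUUUUUUU$)
All input consumed in state q1 with stack WUUUUUUUUUUU$.

WUUUUUUUUUUU$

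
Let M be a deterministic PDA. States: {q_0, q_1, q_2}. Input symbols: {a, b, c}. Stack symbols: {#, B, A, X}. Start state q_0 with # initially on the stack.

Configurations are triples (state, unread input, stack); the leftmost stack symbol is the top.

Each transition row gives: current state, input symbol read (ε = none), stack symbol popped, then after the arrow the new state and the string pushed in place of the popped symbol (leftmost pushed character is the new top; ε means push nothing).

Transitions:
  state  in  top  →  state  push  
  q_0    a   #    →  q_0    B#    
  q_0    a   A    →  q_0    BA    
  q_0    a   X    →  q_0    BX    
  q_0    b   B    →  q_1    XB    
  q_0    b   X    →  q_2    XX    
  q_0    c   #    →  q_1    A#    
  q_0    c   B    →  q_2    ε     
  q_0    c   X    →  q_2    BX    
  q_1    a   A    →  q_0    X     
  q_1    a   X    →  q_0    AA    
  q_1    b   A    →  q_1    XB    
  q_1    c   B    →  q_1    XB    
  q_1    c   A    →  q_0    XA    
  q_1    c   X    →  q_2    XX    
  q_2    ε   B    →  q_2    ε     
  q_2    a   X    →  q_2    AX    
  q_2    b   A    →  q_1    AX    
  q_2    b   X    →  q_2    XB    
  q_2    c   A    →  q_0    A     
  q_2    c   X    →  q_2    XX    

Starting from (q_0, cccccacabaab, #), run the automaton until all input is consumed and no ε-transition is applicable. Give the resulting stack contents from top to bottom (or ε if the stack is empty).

XBAABAXXXA#

(q_0, cccccacabaab, #) ⊢ (q_1, ccccacabaab, A#) ⊢ (q_0, cccacabaab, XA#) ⊢ (q_2, ccacabaab, BXA#) ⊢ (q_2, ccacabaab, XA#) ⊢ (q_2, cacabaab, XXA#) ⊢ (q_2, acabaab, XXXA#) ⊢ (q_2, cabaab, AXXXA#) ⊢ (q_0, abaab, AXXXA#) ⊢ (q_0, baab, BAXXXA#) ⊢ (q_1, aab, XBAXXXA#) ⊢ (q_0, ab, AABAXXXA#) ⊢ (q_0, b, BAABAXXXA#) ⊢ (q_1, ε, XBAABAXXXA#)
All input consumed in state q_1 with stack XBAABAXXXA#.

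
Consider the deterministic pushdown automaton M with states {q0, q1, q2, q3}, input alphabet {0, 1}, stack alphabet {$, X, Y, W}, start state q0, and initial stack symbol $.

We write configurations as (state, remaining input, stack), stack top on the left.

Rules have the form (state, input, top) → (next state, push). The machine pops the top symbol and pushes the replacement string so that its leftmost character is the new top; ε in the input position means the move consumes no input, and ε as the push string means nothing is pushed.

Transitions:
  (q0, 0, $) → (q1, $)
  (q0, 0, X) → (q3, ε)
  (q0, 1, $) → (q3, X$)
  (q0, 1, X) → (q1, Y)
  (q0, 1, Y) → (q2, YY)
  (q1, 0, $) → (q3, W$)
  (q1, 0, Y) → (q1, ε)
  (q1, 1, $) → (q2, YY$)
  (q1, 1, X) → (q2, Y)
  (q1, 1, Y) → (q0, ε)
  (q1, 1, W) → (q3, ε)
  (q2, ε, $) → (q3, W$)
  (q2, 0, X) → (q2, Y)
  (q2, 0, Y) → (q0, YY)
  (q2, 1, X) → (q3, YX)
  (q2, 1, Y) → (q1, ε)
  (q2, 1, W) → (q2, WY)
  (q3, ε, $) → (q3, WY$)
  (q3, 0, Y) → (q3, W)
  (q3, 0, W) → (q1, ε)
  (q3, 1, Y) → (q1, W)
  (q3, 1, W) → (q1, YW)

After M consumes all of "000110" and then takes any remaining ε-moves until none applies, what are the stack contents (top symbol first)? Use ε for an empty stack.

(q0, 000110, $) ⊢ (q1, 00110, $) ⊢ (q3, 0110, W$) ⊢ (q1, 110, $) ⊢ (q2, 10, YY$) ⊢ (q1, 0, Y$) ⊢ (q1, ε, $)
All input consumed in state q1 with stack $.

$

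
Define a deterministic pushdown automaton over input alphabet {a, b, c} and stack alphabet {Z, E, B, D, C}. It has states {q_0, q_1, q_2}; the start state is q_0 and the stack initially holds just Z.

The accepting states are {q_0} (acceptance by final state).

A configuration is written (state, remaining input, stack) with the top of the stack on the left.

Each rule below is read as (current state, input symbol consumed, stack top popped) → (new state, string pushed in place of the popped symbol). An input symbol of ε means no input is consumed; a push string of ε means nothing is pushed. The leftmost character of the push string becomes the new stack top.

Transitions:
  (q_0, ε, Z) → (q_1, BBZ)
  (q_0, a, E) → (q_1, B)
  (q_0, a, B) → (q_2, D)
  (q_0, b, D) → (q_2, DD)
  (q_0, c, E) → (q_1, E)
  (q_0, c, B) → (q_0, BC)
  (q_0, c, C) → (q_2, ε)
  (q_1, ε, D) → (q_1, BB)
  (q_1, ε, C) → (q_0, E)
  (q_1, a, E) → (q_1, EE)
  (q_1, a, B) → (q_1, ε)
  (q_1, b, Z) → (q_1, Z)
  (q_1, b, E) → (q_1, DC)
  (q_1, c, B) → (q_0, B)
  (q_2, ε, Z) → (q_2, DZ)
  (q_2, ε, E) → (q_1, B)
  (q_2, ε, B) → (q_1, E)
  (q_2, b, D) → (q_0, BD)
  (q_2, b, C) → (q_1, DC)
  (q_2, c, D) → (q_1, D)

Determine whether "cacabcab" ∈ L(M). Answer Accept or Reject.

(q_0, cacabcab, Z)
  ε-move, top Z: go to q_1, push BBZ → (q_1, cacabcab, BBZ)
  read c, top B: go to q_0, push B → (q_0, acabcab, BBZ)
  read a, top B: go to q_2, push D → (q_2, cabcab, DBZ)
  read c, top D: go to q_1, push D → (q_1, abcab, DBZ)
  ε-move, top D: go to q_1, push BB → (q_1, abcab, BBBZ)
  read a, top B: go to q_1, push ε → (q_1, bcab, BBZ)
No transition applies at (q_1, bcab, BBZ); input not fully consumed.

Reject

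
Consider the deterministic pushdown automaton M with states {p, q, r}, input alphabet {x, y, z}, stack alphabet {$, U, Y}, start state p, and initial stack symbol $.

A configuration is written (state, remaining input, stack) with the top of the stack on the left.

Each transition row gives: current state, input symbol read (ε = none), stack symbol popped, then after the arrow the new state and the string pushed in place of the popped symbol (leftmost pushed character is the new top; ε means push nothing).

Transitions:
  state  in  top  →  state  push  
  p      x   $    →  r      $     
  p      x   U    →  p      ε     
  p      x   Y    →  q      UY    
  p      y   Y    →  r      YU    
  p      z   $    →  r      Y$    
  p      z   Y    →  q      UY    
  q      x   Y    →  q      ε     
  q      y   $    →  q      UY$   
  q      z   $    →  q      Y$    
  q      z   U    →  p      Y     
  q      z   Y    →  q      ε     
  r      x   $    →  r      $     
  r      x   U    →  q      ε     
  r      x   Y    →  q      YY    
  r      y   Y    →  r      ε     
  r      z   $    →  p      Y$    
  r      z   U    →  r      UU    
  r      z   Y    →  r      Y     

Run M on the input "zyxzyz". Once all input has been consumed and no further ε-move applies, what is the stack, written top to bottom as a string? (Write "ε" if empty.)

YU$

(p, zyxzyz, $)
  read z, top $: go to r, push Y$ → (r, yxzyz, Y$)
  read y, top Y: go to r, push ε → (r, xzyz, $)
  read x, top $: go to r, push $ → (r, zyz, $)
  read z, top $: go to p, push Y$ → (p, yz, Y$)
  read y, top Y: go to r, push YU → (r, z, YU$)
  read z, top Y: go to r, push Y → (r, ε, YU$)
All input consumed in state r with stack YU$.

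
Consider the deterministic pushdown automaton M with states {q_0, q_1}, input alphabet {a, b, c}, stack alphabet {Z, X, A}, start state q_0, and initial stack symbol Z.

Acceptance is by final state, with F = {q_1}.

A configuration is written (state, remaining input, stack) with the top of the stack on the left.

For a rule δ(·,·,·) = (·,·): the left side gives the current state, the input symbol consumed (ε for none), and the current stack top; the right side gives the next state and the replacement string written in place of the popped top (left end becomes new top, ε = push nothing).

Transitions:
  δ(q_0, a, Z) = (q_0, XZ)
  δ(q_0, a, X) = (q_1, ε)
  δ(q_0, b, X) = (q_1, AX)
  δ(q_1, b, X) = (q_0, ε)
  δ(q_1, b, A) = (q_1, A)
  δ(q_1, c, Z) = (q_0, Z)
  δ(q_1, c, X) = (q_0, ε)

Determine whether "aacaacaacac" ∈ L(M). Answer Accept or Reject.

Reject

(q_0, aacaacaacac, Z)
  read a, top Z: go to q_0, push XZ → (q_0, acaacaacac, XZ)
  read a, top X: go to q_1, push ε → (q_1, caacaacac, Z)
  read c, top Z: go to q_0, push Z → (q_0, aacaacac, Z)
  read a, top Z: go to q_0, push XZ → (q_0, acaacac, XZ)
  read a, top X: go to q_1, push ε → (q_1, caacac, Z)
  read c, top Z: go to q_0, push Z → (q_0, aacac, Z)
  read a, top Z: go to q_0, push XZ → (q_0, acac, XZ)
  read a, top X: go to q_1, push ε → (q_1, cac, Z)
  read c, top Z: go to q_0, push Z → (q_0, ac, Z)
  read a, top Z: go to q_0, push XZ → (q_0, c, XZ)
No transition applies at (q_0, c, XZ); input not fully consumed.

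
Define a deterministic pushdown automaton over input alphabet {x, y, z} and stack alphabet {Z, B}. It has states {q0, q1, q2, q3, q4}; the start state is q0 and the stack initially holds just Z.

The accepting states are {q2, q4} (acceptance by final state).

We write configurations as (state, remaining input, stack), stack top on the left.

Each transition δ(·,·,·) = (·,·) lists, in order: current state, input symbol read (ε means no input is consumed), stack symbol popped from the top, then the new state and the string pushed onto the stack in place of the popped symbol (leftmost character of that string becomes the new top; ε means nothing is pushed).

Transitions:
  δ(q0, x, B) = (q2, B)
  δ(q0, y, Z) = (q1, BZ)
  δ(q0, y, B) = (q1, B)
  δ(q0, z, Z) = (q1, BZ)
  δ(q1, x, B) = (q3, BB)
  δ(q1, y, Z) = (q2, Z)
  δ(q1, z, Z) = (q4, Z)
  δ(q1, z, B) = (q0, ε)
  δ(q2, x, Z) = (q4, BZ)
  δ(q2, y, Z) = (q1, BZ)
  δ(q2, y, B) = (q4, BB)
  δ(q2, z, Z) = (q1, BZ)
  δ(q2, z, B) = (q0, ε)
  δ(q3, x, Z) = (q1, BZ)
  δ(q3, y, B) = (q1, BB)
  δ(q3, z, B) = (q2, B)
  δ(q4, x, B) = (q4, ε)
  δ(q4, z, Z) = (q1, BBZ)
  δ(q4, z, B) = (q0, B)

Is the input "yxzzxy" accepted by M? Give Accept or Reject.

(q0, yxzzxy, Z)
  read y, top Z: go to q1, push BZ → (q1, xzzxy, BZ)
  read x, top B: go to q3, push BB → (q3, zzxy, BBZ)
  read z, top B: go to q2, push B → (q2, zxy, BBZ)
  read z, top B: go to q0, push ε → (q0, xy, BZ)
  read x, top B: go to q2, push B → (q2, y, BZ)
  read y, top B: go to q4, push BB → (q4, ε, BBZ)
All input consumed; state q4 ∈ F.

Accept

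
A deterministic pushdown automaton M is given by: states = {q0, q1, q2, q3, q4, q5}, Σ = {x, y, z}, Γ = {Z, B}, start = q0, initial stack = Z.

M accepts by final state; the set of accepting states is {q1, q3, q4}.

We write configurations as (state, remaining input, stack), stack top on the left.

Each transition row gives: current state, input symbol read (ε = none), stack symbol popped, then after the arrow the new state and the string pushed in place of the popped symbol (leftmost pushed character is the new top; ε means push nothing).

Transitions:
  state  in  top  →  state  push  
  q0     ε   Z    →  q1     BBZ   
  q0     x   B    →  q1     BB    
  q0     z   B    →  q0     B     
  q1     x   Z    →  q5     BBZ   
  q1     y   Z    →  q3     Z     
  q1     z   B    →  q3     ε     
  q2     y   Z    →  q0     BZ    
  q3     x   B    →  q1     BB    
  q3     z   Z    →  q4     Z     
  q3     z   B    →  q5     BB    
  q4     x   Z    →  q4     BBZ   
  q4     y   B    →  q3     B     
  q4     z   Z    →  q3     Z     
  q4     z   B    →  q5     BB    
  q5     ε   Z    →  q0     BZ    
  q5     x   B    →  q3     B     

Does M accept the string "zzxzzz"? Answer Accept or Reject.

Reject

(q0, zzxzzz, Z)
  ε-move, top Z: go to q1, push BBZ → (q1, zzxzzz, BBZ)
  read z, top B: go to q3, push ε → (q3, zxzzz, BZ)
  read z, top B: go to q5, push BB → (q5, xzzz, BBZ)
  read x, top B: go to q3, push B → (q3, zzz, BBZ)
  read z, top B: go to q5, push BB → (q5, zz, BBBZ)
No transition applies at (q5, zz, BBBZ); input not fully consumed.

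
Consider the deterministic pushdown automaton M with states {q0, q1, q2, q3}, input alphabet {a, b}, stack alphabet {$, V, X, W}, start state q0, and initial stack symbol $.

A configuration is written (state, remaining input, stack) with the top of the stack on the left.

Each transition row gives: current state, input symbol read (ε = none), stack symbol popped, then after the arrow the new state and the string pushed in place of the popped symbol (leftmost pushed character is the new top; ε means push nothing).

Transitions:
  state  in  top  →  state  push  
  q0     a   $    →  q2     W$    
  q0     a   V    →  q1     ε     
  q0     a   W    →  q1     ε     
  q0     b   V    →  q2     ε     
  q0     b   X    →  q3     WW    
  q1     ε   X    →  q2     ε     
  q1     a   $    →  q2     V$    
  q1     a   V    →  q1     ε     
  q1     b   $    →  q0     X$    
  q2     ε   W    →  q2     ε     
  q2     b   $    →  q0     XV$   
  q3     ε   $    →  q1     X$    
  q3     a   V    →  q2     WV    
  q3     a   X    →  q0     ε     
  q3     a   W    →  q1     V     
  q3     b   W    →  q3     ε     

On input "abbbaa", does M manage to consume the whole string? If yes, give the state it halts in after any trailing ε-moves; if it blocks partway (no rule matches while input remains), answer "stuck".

(q0, abbbaa, $)
  read a, top $: go to q2, push W$ → (q2, bbbaa, W$)
  ε-move, top W: go to q2, push ε → (q2, bbbaa, $)
  read b, top $: go to q0, push XV$ → (q0, bbaa, XV$)
  read b, top X: go to q3, push WW → (q3, baa, WWV$)
  read b, top W: go to q3, push ε → (q3, aa, WV$)
  read a, top W: go to q1, push V → (q1, a, VV$)
  read a, top V: go to q1, push ε → (q1, ε, V$)
All input consumed; M is in state q1.

q1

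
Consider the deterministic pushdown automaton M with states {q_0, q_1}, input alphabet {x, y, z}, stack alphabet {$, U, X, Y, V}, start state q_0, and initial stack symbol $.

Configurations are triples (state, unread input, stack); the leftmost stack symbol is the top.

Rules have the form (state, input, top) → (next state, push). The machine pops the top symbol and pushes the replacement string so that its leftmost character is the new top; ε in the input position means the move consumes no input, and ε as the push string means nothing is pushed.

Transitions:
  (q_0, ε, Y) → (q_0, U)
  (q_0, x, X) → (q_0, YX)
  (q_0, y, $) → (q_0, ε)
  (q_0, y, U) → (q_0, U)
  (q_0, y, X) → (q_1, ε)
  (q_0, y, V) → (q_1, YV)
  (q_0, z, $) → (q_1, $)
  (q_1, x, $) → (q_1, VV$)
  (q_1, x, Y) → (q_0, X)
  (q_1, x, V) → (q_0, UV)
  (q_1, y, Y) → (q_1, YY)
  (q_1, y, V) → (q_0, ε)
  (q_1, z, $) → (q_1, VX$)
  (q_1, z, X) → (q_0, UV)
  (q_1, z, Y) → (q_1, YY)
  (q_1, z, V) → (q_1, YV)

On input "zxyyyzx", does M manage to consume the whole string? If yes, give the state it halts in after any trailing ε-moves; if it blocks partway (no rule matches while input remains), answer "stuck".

q_0

(q_0, zxyyyzx, $)
  read z, top $: go to q_1, push $ → (q_1, xyyyzx, $)
  read x, top $: go to q_1, push VV$ → (q_1, yyyzx, VV$)
  read y, top V: go to q_0, push ε → (q_0, yyzx, V$)
  read y, top V: go to q_1, push YV → (q_1, yzx, YV$)
  read y, top Y: go to q_1, push YY → (q_1, zx, YYV$)
  read z, top Y: go to q_1, push YY → (q_1, x, YYYV$)
  read x, top Y: go to q_0, push X → (q_0, ε, XYYV$)
All input consumed; M is in state q_0.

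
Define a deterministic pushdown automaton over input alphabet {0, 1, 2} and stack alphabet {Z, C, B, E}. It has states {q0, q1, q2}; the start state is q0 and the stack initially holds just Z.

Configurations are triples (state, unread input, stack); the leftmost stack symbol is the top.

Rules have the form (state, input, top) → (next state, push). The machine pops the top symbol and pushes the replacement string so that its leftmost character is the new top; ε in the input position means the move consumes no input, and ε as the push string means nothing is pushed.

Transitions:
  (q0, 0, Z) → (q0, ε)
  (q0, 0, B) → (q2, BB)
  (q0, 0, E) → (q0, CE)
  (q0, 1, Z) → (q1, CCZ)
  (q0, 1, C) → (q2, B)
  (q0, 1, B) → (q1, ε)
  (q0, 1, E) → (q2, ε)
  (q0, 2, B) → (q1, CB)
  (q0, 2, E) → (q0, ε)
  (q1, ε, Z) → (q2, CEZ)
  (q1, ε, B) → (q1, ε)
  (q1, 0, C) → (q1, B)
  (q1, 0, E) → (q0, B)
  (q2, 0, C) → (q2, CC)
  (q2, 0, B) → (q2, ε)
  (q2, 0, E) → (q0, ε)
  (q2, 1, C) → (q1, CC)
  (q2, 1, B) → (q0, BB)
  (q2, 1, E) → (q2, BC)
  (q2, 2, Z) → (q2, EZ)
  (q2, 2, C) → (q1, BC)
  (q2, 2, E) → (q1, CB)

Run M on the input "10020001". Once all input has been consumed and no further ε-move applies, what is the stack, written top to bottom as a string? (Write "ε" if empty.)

(q0, 10020001, Z) ⊢ (q1, 0020001, CCZ) ⊢ (q1, 020001, BCZ) ⊢ (q1, 020001, CZ) ⊢ (q1, 20001, BZ) ⊢ (q1, 20001, Z) ⊢ (q2, 20001, CEZ) ⊢ (q1, 0001, BCEZ) ⊢ (q1, 0001, CEZ) ⊢ (q1, 001, BEZ) ⊢ (q1, 001, EZ) ⊢ (q0, 01, BZ) ⊢ (q2, 1, BBZ) ⊢ (q0, ε, BBBZ)
All input consumed in state q0 with stack BBBZ.

BBBZ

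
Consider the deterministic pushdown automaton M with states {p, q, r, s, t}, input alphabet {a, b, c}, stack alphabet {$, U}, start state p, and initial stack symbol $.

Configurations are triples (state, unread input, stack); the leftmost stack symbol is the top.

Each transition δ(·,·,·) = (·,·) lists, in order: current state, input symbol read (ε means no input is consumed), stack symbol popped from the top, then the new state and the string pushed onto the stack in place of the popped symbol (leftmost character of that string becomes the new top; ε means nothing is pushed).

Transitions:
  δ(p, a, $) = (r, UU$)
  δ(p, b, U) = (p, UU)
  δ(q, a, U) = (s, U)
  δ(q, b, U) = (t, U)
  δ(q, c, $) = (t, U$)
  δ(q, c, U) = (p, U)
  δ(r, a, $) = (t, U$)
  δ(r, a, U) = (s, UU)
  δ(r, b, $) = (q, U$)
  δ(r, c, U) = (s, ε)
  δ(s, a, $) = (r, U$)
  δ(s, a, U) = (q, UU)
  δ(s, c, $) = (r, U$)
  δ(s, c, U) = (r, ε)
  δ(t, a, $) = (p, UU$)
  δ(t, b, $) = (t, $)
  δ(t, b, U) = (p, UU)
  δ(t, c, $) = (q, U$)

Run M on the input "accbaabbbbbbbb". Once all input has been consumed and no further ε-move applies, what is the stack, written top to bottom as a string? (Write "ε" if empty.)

UUUUUUUUU$

(p, accbaabbbbbbbb, $)
  read a, top $: go to r, push UU$ → (r, ccbaabbbbbbbb, UU$)
  read c, top U: go to s, push ε → (s, cbaabbbbbbbb, U$)
  read c, top U: go to r, push ε → (r, baabbbbbbbb, $)
  read b, top $: go to q, push U$ → (q, aabbbbbbbb, U$)
  read a, top U: go to s, push U → (s, abbbbbbbb, U$)
  read a, top U: go to q, push UU → (q, bbbbbbbb, UU$)
  read b, top U: go to t, push U → (t, bbbbbbb, UU$)
  read b, top U: go to p, push UU → (p, bbbbbb, UUU$)
  read b, top U: go to p, push UU → (p, bbbbb, UUUU$)
  read b, top U: go to p, push UU → (p, bbbb, UUUUU$)
  read b, top U: go to p, push UU → (p, bbb, UUUUUU$)
  read b, top U: go to p, push UU → (p, bb, UUUUUUU$)
  read b, top U: go to p, push UU → (p, b, UUUUUUUU$)
  read b, top U: go to p, push UU → (p, ε, UUUUUUUUU$)
All input consumed in state p with stack UUUUUUUUU$.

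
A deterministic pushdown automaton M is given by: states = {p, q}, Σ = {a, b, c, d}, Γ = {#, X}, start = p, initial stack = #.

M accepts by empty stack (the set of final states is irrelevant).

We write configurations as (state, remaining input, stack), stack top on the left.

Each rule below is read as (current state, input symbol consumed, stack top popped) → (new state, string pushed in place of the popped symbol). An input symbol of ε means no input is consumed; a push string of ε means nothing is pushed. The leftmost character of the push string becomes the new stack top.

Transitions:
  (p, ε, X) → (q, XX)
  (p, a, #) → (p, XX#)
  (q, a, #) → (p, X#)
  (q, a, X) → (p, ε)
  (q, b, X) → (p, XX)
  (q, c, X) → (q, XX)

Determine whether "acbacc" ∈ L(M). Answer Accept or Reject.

Reject

(p, acbacc, #) ⊢ (p, cbacc, XX#) ⊢ (q, cbacc, XXX#) ⊢ (q, bacc, XXXX#) ⊢ (p, acc, XXXXX#) ⊢ (q, acc, XXXXXX#) ⊢ (p, cc, XXXXX#) ⊢ (q, cc, XXXXXX#) ⊢ (q, c, XXXXXXX#) ⊢ (q, ε, XXXXXXXX#)
All input consumed; stack is XXXXXXXX#, not empty, and no further ε-move applies.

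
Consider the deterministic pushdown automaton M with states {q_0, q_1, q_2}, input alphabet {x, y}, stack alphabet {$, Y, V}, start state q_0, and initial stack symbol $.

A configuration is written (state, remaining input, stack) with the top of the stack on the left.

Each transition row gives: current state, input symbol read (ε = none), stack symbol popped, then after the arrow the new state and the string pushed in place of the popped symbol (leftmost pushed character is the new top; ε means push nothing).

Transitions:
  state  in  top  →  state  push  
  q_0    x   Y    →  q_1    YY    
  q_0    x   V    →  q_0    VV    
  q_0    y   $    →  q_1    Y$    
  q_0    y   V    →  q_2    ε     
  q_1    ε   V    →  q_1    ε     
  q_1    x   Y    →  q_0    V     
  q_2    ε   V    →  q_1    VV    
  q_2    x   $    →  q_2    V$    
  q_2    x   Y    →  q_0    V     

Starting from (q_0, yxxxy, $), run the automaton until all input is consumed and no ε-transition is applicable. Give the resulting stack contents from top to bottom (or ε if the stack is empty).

$

(q_0, yxxxy, $)
  read y, top $: go to q_1, push Y$ → (q_1, xxxy, Y$)
  read x, top Y: go to q_0, push V → (q_0, xxy, V$)
  read x, top V: go to q_0, push VV → (q_0, xy, VV$)
  read x, top V: go to q_0, push VV → (q_0, y, VVV$)
  read y, top V: go to q_2, push ε → (q_2, ε, VV$)
  ε-move, top V: go to q_1, push VV → (q_1, ε, VVV$)
  ε-move, top V: go to q_1, push ε → (q_1, ε, VV$)
  ε-move, top V: go to q_1, push ε → (q_1, ε, V$)
  ε-move, top V: go to q_1, push ε → (q_1, ε, $)
All input consumed in state q_1 with stack $.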